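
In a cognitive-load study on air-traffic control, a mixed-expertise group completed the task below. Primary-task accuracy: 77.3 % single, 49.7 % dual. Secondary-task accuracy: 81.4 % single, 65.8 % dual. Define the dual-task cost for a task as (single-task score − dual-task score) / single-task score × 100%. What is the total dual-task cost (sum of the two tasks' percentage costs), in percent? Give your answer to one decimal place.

54.9

Primary cost = (77.3 − 49.7) / 77.3 × 100% = 35.7050%.
Secondary cost = (81.4 − 65.8) / 81.4 × 100% = 19.1646%.
Total = 35.7050% + 19.1646% = 54.8696% ≈ 54.9%.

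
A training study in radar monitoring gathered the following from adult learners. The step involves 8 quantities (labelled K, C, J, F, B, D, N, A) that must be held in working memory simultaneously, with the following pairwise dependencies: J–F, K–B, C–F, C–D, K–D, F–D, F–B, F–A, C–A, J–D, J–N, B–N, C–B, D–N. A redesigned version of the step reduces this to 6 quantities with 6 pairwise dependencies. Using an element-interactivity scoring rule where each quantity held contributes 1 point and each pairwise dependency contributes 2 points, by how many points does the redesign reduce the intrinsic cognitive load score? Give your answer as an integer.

Original: 8 × 1 + 14 × 2 = 8 + 28 = 36.
Redesigned: 6 × 1 + 6 × 2 = 6 + 12 = 18.
Reduction = 36 − 18 = 18.

18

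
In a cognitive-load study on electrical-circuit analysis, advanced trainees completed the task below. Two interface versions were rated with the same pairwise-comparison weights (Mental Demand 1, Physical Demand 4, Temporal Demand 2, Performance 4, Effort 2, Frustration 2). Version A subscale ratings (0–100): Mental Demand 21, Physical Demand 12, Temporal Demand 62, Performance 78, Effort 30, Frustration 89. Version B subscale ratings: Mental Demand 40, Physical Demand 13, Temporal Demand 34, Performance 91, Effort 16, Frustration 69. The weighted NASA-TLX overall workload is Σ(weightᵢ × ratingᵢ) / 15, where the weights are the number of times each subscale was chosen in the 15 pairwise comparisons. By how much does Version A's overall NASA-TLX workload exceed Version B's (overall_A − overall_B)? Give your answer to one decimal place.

3.3

Version A weighted sum = 1·21 + 4·12 + 2·62 + 4·78 + 2·30 + 2·89 = 21 + 48 + 124 + 312 + 60 + 178 = 743; overall_A = 743/15 = 49.5333.
Version B weighted sum = 1·40 + 4·13 + 2·34 + 4·91 + 2·16 + 2·69 = 40 + 52 + 68 + 364 + 32 + 138 = 694; overall_B = 694/15 = 46.2667.
Difference = 49.5333 − 46.2667 = 3.2666 ≈ 3.3.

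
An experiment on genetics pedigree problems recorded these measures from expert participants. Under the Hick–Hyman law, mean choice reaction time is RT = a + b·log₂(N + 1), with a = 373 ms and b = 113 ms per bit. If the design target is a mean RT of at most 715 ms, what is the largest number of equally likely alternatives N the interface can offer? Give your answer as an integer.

7

Set 373 + 113·log₂(N + 1) ≤ 715.
log₂(N + 1) ≤ (715 − 373) / 113 = 3.0265.
N + 1 ≤ 2^3.0265 = 8.1483.
N ≤ 7.1483, so the largest integer N is 7.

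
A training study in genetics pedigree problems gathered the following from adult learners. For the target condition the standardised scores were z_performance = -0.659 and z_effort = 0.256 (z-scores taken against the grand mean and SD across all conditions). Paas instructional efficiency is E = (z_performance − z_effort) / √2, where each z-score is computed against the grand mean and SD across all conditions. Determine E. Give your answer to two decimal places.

z_P − z_E = -0.659 − 0.256 = -0.9150.
E = -0.9150 / √2 = -0.9150 / 1.41421 = -0.6470 ≈ -0.65.

-0.65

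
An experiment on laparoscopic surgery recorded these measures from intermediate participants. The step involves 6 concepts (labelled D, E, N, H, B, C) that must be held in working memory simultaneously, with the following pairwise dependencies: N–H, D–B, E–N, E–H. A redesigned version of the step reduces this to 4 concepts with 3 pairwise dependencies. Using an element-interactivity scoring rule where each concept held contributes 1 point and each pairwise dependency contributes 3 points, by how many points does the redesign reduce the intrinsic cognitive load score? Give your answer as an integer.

Original: 6 × 1 + 4 × 3 = 6 + 12 = 18.
Redesigned: 4 × 1 + 3 × 3 = 4 + 9 = 13.
Reduction = 18 − 13 = 5.

5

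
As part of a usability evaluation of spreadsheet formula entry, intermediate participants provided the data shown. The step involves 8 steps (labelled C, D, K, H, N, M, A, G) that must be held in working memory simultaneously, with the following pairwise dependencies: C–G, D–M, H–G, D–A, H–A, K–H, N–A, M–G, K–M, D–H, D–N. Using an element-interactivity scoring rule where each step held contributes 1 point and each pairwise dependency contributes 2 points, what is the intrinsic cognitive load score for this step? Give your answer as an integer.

Count of steps held simultaneously: 8.
Count of pairwise dependencies listed: 11.
Element contribution: 8 × 1 = 8.
Interaction contribution: 11 × 2 = 22.
Intrinsic load = 8 + 22 = 30.

30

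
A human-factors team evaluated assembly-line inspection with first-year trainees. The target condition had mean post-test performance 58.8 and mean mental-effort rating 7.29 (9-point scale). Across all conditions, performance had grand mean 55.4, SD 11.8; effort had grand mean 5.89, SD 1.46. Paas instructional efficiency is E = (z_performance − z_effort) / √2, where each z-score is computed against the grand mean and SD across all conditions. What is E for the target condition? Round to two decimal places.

-0.47

z_performance = (58.8 − 55.4) / 11.8 = 3.4000 / 11.8 = 0.2881.
z_effort = (7.29 − 5.89) / 1.46 = 1.4000 / 1.46 = 0.9589.
z_P − z_E = 0.2881 − 0.9589 = -0.6708.
E = -0.6708 / √2 = -0.6708 / 1.41421 = -0.4743 ≈ -0.47.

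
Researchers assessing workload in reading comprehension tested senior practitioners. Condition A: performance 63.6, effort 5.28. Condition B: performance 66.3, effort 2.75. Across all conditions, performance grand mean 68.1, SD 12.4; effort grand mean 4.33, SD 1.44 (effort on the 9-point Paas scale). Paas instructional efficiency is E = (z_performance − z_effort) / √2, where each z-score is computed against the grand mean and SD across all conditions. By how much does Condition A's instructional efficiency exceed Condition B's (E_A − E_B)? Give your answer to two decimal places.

Condition A: z_P = (63.6 − 68.1)/12.4 = -0.3629; z_E = (5.28 − 4.33)/1.44 = 0.6597; E_A = (-0.3629 − 0.6597)/√2 = -0.7231.
Condition B: z_P = (66.3 − 68.1)/12.4 = -0.1452; z_E = (2.75 − 4.33)/1.44 = -1.0972; E_B = (-0.1452 − (-1.0972))/√2 = 0.6732.
E_A − E_B = -0.7231 − 0.6732 = -1.3963 ≈ -1.40.

-1.40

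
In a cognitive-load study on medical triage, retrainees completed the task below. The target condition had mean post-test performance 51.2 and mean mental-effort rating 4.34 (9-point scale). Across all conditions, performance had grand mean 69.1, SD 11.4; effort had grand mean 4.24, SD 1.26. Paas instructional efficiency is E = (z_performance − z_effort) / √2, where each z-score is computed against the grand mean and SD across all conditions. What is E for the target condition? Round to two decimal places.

z_performance = (51.2 − 69.1) / 11.4 = -17.9000 / 11.4 = -1.5702.
z_effort = (4.34 − 4.24) / 1.26 = 0.1000 / 1.26 = 0.0794.
z_P − z_E = -1.5702 − 0.0794 = -1.6496.
E = -1.6496 / √2 = -1.6496 / 1.41421 = -1.1664 ≈ -1.17.

-1.17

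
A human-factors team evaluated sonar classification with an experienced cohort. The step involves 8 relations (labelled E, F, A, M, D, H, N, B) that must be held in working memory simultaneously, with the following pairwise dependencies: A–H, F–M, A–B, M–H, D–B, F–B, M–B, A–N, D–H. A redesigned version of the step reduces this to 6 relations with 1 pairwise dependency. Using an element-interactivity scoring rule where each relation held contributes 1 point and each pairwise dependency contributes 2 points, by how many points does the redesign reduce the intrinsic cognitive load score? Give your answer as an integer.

18

Original: 8 × 1 + 9 × 2 = 8 + 18 = 26.
Redesigned: 6 × 1 + 1 × 2 = 6 + 2 = 8.
Reduction = 26 − 8 = 18.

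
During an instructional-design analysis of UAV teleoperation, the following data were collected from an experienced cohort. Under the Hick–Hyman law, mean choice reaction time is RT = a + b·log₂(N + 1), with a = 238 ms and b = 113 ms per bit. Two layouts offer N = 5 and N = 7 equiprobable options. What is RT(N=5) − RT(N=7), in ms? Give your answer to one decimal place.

RT(5) = 238 + 113·log₂(6) = 238 + 113·2.5850 = 530.1050 ms.
RT(7) = 238 + 113·log₂(8) = 238 + 113·3.0000 = 577.0000 ms.
Difference = 530.1050 − 577.0000 = -46.8950 ≈ -46.9 ms.

-46.9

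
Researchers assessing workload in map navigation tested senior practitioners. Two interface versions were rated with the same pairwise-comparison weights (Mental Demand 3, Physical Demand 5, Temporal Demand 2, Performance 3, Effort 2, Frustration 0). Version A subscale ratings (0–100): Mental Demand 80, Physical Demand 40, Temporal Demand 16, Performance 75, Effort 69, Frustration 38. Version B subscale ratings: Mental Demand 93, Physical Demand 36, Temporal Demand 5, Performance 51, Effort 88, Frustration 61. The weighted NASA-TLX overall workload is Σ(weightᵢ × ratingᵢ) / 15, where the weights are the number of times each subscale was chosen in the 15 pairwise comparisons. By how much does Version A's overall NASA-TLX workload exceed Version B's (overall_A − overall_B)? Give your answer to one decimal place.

Version A weighted sum = 3·80 + 5·40 + 2·16 + 3·75 + 2·69 + 0·38 = 240 + 200 + 32 + 225 + 138 + 0 = 835; overall_A = 835/15 = 55.6667.
Version B weighted sum = 3·93 + 5·36 + 2·5 + 3·51 + 2·88 + 0·61 = 279 + 180 + 10 + 153 + 176 + 0 = 798; overall_B = 798/15 = 53.2000.
Difference = 55.6667 − 53.2000 = 2.4667 ≈ 2.5.

2.5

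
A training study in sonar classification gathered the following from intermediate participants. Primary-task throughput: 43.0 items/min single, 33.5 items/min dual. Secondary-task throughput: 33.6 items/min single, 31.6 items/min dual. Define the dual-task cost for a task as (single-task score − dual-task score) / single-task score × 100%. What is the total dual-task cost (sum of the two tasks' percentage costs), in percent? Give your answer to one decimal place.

28.0

Primary cost = (43.0 − 33.5) / 43.0 × 100% = 22.0930%.
Secondary cost = (33.6 − 31.6) / 33.6 × 100% = 5.9524%.
Total = 22.0930% + 5.9524% = 28.0454% ≈ 28.0%.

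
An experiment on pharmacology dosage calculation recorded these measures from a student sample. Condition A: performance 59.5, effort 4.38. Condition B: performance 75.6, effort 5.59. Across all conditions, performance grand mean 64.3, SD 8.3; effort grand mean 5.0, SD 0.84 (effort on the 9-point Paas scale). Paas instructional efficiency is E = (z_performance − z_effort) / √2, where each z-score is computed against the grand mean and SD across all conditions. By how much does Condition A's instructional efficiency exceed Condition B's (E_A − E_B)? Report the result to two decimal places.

Condition A: z_P = (59.5 − 64.3)/8.3 = -0.5783; z_E = (4.38 − 5.0)/0.84 = -0.7381; E_A = (-0.5783 − (-0.7381))/√2 = 0.1130.
Condition B: z_P = (75.6 − 64.3)/8.3 = 1.3614; z_E = (5.59 − 5.0)/0.84 = 0.7024; E_B = (1.3614 − 0.7024)/√2 = 0.4660.
E_A − E_B = 0.1130 − 0.4660 = -0.3530 ≈ -0.35.

-0.35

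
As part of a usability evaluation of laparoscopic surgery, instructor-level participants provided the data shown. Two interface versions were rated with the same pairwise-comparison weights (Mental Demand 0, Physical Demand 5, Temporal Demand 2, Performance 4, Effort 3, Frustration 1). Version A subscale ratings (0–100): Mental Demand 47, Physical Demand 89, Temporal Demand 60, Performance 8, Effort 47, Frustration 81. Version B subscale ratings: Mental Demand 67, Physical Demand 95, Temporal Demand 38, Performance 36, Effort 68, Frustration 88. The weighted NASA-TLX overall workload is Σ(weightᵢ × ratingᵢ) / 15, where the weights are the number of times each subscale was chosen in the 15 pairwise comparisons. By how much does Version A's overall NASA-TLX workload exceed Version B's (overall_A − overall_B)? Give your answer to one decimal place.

-11.2

Version A weighted sum = 0·47 + 5·89 + 2·60 + 4·8 + 3·47 + 1·81 = 0 + 445 + 120 + 32 + 141 + 81 = 819; overall_A = 819/15 = 54.6000.
Version B weighted sum = 0·67 + 5·95 + 2·38 + 4·36 + 3·68 + 1·88 = 0 + 475 + 76 + 144 + 204 + 88 = 987; overall_B = 987/15 = 65.8000.
Difference = 54.6000 − 65.8000 = -11.2000 ≈ -11.2.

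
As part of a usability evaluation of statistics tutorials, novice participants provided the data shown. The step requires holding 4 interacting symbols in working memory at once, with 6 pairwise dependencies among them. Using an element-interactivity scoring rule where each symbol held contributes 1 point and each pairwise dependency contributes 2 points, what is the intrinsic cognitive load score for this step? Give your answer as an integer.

16

Element contribution: 4 × 1 = 4.
Interaction contribution: 6 × 2 = 12.
Intrinsic load = 4 + 12 = 16.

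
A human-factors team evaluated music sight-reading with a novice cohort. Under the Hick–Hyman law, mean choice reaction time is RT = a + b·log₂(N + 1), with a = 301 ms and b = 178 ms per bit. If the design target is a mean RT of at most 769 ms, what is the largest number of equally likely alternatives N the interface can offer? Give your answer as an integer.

5

Set 301 + 178·log₂(N + 1) ≤ 769.
log₂(N + 1) ≤ (769 − 301) / 178 = 2.6292.
N + 1 ≤ 2^2.6292 = 6.1868.
N ≤ 5.1868, so the largest integer N is 5.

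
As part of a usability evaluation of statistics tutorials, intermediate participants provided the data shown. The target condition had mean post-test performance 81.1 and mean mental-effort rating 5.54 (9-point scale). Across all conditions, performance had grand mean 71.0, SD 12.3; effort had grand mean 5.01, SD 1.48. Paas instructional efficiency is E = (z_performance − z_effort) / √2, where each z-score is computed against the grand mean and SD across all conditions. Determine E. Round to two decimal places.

0.33

z_performance = (81.1 − 71.0) / 12.3 = 10.1000 / 12.3 = 0.8211.
z_effort = (5.54 − 5.01) / 1.48 = 0.5300 / 1.48 = 0.3581.
z_P − z_E = 0.8211 − 0.3581 = 0.4630.
E = 0.4630 / √2 = 0.4630 / 1.41421 = 0.3274 ≈ 0.33.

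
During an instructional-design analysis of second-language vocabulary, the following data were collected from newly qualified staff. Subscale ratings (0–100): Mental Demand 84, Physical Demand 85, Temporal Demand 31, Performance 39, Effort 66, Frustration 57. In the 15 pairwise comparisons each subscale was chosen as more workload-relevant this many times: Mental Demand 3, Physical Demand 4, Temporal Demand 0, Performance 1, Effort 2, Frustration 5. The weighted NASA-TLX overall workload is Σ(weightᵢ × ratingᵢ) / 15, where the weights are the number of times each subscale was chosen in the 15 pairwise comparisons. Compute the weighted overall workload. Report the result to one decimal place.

69.9

The tallies are the weights (they sum to 15).
Weighted sum = 3·84 + 4·85 + 0·31 + 1·39 + 2·66 + 5·57
            = 252 + 340 + 0 + 39 + 132 + 285 = 1048.
Overall workload = 1048 / 15 = 69.8667 ≈ 69.9.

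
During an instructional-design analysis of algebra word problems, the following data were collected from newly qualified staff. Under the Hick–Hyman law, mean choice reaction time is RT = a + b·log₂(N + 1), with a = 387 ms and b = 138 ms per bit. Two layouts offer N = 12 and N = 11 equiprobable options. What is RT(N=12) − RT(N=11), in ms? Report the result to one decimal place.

15.9

RT(12) = 387 + 138·log₂(13) = 387 + 138·3.7004 = 897.6552 ms.
RT(11) = 387 + 138·log₂(12) = 387 + 138·3.5850 = 881.7300 ms.
Difference = 897.6552 − 881.7300 = 15.9252 ≈ 15.9 ms.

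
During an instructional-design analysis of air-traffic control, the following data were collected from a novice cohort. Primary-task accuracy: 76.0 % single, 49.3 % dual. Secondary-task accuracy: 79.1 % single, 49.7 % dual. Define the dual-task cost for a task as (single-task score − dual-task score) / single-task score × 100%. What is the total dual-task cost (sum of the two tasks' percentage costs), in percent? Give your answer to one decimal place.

72.3

Primary cost = (76.0 − 49.3) / 76.0 × 100% = 35.1316%.
Secondary cost = (79.1 − 49.7) / 79.1 × 100% = 37.1681%.
Total = 35.1316% + 37.1681% = 72.2997% ≈ 72.3%.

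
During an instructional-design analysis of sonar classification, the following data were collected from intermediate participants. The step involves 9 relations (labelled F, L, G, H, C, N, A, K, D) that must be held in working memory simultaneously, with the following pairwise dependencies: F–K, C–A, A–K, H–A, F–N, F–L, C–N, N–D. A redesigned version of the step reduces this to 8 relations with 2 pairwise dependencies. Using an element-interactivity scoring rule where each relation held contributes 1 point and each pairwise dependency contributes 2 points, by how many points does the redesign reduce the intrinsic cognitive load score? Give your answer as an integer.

13

Original: 9 × 1 + 8 × 2 = 9 + 16 = 25.
Redesigned: 8 × 1 + 2 × 2 = 8 + 4 = 12.
Reduction = 25 − 12 = 13.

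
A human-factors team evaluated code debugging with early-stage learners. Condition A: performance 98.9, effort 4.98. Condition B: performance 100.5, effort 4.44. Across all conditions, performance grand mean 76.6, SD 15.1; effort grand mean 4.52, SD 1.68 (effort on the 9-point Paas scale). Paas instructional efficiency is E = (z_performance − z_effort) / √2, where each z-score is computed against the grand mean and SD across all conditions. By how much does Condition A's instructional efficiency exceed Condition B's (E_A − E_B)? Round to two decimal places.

-0.30

Condition A: z_P = (98.9 − 76.6)/15.1 = 1.4768; z_E = (4.98 − 4.52)/1.68 = 0.2738; E_A = (1.4768 − 0.2738)/√2 = 0.8506.
Condition B: z_P = (100.5 − 76.6)/15.1 = 1.5828; z_E = (4.44 − 4.52)/1.68 = -0.0476; E_B = (1.5828 − (-0.0476))/√2 = 1.1529.
E_A − E_B = 0.8506 − 1.1529 = -0.3023 ≈ -0.30.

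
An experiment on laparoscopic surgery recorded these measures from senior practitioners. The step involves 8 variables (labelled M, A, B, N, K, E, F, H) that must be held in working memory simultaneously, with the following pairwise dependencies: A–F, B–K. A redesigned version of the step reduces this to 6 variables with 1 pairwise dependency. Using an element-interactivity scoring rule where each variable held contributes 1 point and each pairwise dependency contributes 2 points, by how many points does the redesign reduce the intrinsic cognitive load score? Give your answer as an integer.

Original: 8 × 1 + 2 × 2 = 8 + 4 = 12.
Redesigned: 6 × 1 + 1 × 2 = 6 + 2 = 8.
Reduction = 12 − 8 = 4.

4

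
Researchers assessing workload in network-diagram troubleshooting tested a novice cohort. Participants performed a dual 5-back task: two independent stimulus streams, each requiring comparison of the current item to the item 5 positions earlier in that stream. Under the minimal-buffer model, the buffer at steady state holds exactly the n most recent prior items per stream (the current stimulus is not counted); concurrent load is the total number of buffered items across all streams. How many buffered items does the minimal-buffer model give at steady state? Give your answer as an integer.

Each stream's buffer holds its 5 most recent prior items.
Two independent streams: 2 × 5 = 10 buffered items at steady state.

10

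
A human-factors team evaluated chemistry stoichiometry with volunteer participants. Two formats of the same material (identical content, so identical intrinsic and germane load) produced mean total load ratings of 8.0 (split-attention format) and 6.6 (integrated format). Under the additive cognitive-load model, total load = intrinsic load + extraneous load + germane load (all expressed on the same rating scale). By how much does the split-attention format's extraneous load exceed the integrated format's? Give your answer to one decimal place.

1.4

Intrinsic and germane load are equal across formats, so the difference in total load equals the difference in extraneous load.
Extraneous-load difference = 8.0 − 6.6 = 1.4.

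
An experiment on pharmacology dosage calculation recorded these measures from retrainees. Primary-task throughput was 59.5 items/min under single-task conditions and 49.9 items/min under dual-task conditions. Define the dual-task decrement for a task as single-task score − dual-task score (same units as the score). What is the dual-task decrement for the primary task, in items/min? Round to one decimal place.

9.6

Decrement = 59.5 − 49.9 = 9.6000 items/min ≈ 9.6 items/min.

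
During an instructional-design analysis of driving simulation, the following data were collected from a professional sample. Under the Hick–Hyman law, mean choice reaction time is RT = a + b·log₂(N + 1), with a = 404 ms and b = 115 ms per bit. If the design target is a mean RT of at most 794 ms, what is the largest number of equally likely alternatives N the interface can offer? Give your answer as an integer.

Set 404 + 115·log₂(N + 1) ≤ 794.
log₂(N + 1) ≤ (794 − 404) / 115 = 3.3913.
N + 1 ≤ 2^3.3913 = 10.4926.
N ≤ 9.4926, so the largest integer N is 9.

9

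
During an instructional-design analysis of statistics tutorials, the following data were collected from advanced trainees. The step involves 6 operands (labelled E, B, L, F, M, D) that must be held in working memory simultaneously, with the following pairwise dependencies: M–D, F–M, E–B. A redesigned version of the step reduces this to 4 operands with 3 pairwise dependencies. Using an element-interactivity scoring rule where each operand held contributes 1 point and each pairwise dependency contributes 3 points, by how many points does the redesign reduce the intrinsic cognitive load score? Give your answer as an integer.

Original: 6 × 1 + 3 × 3 = 6 + 9 = 15.
Redesigned: 4 × 1 + 3 × 3 = 4 + 9 = 13.
Reduction = 15 − 13 = 2.

2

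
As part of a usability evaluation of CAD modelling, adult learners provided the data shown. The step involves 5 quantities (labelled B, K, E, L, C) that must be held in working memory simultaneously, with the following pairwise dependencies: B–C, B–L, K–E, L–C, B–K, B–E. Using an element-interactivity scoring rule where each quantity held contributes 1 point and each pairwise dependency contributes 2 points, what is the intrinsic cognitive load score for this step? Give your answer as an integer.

Count of quantities held simultaneously: 5.
Count of pairwise dependencies listed: 6.
Element contribution: 5 × 1 = 5.
Interaction contribution: 6 × 2 = 12.
Intrinsic load = 5 + 12 = 17.

17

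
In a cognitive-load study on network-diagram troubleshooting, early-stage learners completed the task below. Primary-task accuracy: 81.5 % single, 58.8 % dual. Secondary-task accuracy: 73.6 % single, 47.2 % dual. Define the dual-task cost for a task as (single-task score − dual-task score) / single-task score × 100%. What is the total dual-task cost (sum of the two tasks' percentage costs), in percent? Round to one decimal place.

63.7

Primary cost = (81.5 − 58.8) / 81.5 × 100% = 27.8528%.
Secondary cost = (73.6 − 47.2) / 73.6 × 100% = 35.8696%.
Total = 27.8528% + 35.8696% = 63.7224% ≈ 63.7%.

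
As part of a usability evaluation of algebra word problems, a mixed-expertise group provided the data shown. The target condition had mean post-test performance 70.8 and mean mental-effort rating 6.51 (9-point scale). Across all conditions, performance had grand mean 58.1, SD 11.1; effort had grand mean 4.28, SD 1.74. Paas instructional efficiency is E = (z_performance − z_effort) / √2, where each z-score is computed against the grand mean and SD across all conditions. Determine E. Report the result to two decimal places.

-0.10

z_performance = (70.8 − 58.1) / 11.1 = 12.7000 / 11.1 = 1.1441.
z_effort = (6.51 − 4.28) / 1.74 = 2.2300 / 1.74 = 1.2816.
z_P − z_E = 1.1441 − 1.2816 = -0.1375.
E = -0.1375 / √2 = -0.1375 / 1.41421 = -0.0972 ≈ -0.10.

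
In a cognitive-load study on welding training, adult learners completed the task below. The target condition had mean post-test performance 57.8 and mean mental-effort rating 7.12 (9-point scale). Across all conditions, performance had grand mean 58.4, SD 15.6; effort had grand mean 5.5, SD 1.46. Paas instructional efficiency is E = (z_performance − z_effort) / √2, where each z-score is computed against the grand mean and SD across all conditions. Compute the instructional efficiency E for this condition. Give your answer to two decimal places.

-0.81

z_performance = (57.8 − 58.4) / 15.6 = -0.6000 / 15.6 = -0.0385.
z_effort = (7.12 − 5.5) / 1.46 = 1.6200 / 1.46 = 1.1096.
z_P − z_E = -0.0385 − 1.1096 = -1.1481.
E = -1.1481 / √2 = -1.1481 / 1.41421 = -0.8118 ≈ -0.81.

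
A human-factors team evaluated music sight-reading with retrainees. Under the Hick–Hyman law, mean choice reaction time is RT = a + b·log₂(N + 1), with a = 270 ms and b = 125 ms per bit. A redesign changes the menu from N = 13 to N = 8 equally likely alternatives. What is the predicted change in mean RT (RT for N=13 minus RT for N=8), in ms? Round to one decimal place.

RT(13) = 270 + 125·log₂(14) = 270 + 125·3.8074 = 745.9250 ms.
RT(8) = 270 + 125·log₂(9) = 270 + 125·3.1699 = 666.2375 ms.
Difference = 745.9250 − 666.2375 = 79.6875 ≈ 79.7 ms.

79.7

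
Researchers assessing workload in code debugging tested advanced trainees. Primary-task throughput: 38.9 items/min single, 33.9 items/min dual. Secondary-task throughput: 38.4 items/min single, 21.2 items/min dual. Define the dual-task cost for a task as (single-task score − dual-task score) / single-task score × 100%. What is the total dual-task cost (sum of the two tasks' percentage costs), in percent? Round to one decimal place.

Primary cost = (38.9 − 33.9) / 38.9 × 100% = 12.8535%.
Secondary cost = (38.4 − 21.2) / 38.4 × 100% = 44.7917%.
Total = 12.8535% + 44.7917% = 57.6452% ≈ 57.6%.

57.6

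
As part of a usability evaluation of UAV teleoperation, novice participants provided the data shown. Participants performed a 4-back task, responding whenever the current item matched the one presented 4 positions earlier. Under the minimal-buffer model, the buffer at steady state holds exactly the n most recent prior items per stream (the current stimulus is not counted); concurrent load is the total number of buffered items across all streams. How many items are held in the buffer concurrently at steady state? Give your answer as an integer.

The buffer holds the 4 most recent prior items.
Steady-state concurrent load = 4 items.

4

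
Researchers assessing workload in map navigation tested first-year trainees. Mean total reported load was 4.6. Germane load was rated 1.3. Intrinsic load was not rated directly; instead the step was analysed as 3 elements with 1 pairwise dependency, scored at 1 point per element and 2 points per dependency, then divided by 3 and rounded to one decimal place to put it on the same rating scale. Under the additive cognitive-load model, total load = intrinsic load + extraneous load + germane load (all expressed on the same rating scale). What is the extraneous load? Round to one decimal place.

Intrinsic (element-interactivity): (3 × 1 + 1 × 2) / 3 = 5 / 3 = 1.6667 → 1.7.
extraneous load = total − intrinsic − germane
             = 4.6 − 1.7 − 1.3 = 1.6.

1.6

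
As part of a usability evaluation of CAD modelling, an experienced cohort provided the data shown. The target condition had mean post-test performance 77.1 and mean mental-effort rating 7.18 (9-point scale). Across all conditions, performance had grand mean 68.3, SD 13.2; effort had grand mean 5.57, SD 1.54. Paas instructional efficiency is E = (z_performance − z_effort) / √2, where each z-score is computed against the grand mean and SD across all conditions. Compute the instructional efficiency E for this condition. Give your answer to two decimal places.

-0.27

z_performance = (77.1 − 68.3) / 13.2 = 8.8000 / 13.2 = 0.6667.
z_effort = (7.18 − 5.57) / 1.54 = 1.6100 / 1.54 = 1.0455.
z_P − z_E = 0.6667 − 1.0455 = -0.3788.
E = -0.3788 / √2 = -0.3788 / 1.41421 = -0.2679 ≈ -0.27.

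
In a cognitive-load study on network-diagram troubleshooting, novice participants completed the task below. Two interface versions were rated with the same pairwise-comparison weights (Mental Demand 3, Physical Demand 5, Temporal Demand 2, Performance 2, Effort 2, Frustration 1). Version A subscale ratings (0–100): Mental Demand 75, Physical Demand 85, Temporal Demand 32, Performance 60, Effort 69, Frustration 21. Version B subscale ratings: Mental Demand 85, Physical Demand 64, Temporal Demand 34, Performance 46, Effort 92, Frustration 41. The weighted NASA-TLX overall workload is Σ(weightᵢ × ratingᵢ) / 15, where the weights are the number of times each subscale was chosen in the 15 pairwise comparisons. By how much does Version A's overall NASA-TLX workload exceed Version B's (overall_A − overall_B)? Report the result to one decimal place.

Version A weighted sum = 3·75 + 5·85 + 2·32 + 2·60 + 2·69 + 1·21 = 225 + 425 + 64 + 120 + 138 + 21 = 993; overall_A = 993/15 = 66.2000.
Version B weighted sum = 3·85 + 5·64 + 2·34 + 2·46 + 2·92 + 1·41 = 255 + 320 + 68 + 92 + 184 + 41 = 960; overall_B = 960/15 = 64.0000.
Difference = 66.2000 − 64.0000 = 2.2000 ≈ 2.2.

2.2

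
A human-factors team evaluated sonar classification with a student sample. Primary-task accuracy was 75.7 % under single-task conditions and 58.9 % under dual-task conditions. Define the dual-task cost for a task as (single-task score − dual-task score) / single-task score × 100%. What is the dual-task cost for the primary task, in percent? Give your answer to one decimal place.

Cost = (75.7 − 58.9) / 75.7 × 100%
     = 16.8000 / 75.7 × 100% = 22.1929%.
≈ 22.2%.

22.2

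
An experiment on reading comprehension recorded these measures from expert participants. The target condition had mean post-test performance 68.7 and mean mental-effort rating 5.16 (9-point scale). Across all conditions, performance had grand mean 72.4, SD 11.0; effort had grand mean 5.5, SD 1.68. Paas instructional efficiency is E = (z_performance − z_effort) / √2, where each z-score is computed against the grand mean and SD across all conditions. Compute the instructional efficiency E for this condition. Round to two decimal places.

-0.09

z_performance = (68.7 − 72.4) / 11.0 = -3.7000 / 11.0 = -0.3364.
z_effort = (5.16 − 5.5) / 1.68 = -0.3400 / 1.68 = -0.2024.
z_P − z_E = -0.3364 − (-0.2024) = -0.1340.
E = -0.1340 / √2 = -0.1340 / 1.41421 = -0.0948 ≈ -0.09.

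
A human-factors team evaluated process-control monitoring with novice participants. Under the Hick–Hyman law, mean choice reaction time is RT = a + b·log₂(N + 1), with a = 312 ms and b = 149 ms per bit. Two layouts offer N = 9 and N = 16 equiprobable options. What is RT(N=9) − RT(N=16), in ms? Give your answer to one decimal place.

-114.1

RT(9) = 312 + 149·log₂(10) = 312 + 149·3.3219 = 806.9631 ms.
RT(16) = 312 + 149·log₂(17) = 312 + 149·4.0875 = 921.0375 ms.
Difference = 806.9631 − 921.0375 = -114.0744 ≈ -114.1 ms.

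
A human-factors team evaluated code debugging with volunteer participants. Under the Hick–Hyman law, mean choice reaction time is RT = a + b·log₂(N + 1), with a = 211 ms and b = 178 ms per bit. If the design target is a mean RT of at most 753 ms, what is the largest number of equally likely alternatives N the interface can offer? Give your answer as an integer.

Set 211 + 178·log₂(N + 1) ≤ 753.
log₂(N + 1) ≤ (753 − 211) / 178 = 3.0449.
N + 1 ≤ 2^3.0449 = 8.2529.
N ≤ 7.2529, so the largest integer N is 7.

7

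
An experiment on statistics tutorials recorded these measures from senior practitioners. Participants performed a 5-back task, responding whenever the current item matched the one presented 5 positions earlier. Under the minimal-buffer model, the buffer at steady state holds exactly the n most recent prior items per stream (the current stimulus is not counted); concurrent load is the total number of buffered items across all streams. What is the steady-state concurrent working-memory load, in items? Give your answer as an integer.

5

The buffer holds the 5 most recent prior items.
Steady-state concurrent load = 5 items.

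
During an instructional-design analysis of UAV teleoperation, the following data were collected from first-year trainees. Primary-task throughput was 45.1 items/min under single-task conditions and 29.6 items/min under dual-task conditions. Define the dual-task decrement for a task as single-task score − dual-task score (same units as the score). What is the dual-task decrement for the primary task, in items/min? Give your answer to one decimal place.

Decrement = 45.1 − 29.6 = 15.5000 items/min ≈ 15.5 items/min.

15.5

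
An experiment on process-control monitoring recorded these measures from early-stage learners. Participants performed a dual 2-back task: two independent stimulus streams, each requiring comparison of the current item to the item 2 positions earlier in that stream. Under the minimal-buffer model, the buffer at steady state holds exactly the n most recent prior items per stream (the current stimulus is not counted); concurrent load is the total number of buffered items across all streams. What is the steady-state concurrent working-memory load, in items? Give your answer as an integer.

4

Each stream's buffer holds its 2 most recent prior items.
Two independent streams: 2 × 2 = 4 buffered items at steady state.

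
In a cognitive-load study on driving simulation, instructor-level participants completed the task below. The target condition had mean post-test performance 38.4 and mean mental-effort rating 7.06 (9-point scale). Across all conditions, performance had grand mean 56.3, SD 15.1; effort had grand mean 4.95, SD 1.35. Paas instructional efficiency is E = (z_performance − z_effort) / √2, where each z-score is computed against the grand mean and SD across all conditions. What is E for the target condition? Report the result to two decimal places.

z_performance = (38.4 − 56.3) / 15.1 = -17.9000 / 15.1 = -1.1854.
z_effort = (7.06 − 4.95) / 1.35 = 2.1100 / 1.35 = 1.5630.
z_P − z_E = -1.1854 − 1.5630 = -2.7484.
E = -2.7484 / √2 = -2.7484 / 1.41421 = -1.9434 ≈ -1.94.

-1.94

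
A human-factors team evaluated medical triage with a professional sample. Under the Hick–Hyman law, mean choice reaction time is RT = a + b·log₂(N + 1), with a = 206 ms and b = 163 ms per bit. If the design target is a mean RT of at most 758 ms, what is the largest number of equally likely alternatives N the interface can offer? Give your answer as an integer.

9

Set 206 + 163·log₂(N + 1) ≤ 758.
log₂(N + 1) ≤ (758 − 206) / 163 = 3.3865.
N + 1 ≤ 2^3.3865 = 10.4577.
N ≤ 9.4577, so the largest integer N is 9.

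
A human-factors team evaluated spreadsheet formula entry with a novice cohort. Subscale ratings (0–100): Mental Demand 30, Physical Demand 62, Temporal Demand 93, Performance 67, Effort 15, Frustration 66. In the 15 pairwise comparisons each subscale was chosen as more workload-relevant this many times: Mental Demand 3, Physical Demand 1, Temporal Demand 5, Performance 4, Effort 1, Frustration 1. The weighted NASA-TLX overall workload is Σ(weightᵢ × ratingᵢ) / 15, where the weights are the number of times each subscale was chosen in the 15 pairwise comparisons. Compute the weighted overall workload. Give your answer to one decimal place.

64.4

The tallies are the weights (they sum to 15).
Weighted sum = 3·30 + 1·62 + 5·93 + 4·67 + 1·15 + 1·66
            = 90 + 62 + 465 + 268 + 15 + 66 = 966.
Overall workload = 966 / 15 = 64.4000 ≈ 64.4.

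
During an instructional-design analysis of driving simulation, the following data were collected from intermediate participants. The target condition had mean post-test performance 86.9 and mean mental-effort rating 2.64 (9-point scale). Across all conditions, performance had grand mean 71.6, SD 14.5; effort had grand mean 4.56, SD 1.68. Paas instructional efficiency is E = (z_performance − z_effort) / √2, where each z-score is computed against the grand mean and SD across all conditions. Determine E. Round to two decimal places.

1.55

z_performance = (86.9 − 71.6) / 14.5 = 15.3000 / 14.5 = 1.0552.
z_effort = (2.64 − 4.56) / 1.68 = -1.9200 / 1.68 = -1.1429.
z_P − z_E = 1.0552 − (-1.1429) = 2.1981.
E = 2.1981 / √2 = 2.1981 / 1.41421 = 1.5543 ≈ 1.55.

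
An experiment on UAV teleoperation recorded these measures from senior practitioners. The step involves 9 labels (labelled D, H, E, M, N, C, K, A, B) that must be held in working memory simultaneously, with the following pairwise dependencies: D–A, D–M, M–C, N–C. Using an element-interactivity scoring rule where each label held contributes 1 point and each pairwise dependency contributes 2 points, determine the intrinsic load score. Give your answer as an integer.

Count of labels held simultaneously: 9.
Count of pairwise dependencies listed: 4.
Element contribution: 9 × 1 = 9.
Interaction contribution: 4 × 2 = 8.
Intrinsic load = 9 + 8 = 17.

17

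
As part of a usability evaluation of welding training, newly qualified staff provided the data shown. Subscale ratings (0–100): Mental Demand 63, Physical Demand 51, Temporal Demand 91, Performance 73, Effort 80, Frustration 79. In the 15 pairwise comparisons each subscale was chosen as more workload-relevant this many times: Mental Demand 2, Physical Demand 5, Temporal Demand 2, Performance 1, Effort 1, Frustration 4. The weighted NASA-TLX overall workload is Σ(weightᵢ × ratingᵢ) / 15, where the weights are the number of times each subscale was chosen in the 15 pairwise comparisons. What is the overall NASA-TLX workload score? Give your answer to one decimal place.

68.8

The tallies are the weights (they sum to 15).
Weighted sum = 2·63 + 5·51 + 2·91 + 1·73 + 1·80 + 4·79
            = 126 + 255 + 182 + 73 + 80 + 316 = 1032.
Overall workload = 1032 / 15 = 68.8000 ≈ 68.8.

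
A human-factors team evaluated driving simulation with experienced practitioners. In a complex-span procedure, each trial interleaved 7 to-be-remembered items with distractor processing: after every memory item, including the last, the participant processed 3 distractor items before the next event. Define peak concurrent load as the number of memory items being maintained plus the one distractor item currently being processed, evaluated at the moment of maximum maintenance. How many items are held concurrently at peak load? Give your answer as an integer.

8

Maintenance is greatest during the distractor(s) after memory item 7: all 7 memory items are being held.
One distractor item is concurrently being processed.
Peak concurrent load = 7 + 1 = 8 items.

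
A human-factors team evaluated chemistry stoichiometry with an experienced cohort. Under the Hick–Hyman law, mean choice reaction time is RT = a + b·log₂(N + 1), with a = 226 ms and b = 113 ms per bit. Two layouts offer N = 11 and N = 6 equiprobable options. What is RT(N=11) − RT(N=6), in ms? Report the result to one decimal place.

87.9

RT(11) = 226 + 113·log₂(12) = 226 + 113·3.5850 = 631.1050 ms.
RT(6) = 226 + 113·log₂(7) = 226 + 113·2.8074 = 543.2362 ms.
Difference = 631.1050 − 543.2362 = 87.8688 ≈ 87.9 ms.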